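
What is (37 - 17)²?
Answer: 400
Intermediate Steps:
(37 - 17)² = 20² = 400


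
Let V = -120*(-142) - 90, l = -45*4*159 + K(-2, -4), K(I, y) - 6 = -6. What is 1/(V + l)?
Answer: -1/11670 ≈ -8.5690e-5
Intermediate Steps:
K(I, y) = 0 (K(I, y) = 6 - 6 = 0)
l = -28620 (l = -45*4*159 + 0 = -180*159 + 0 = -28620 + 0 = -28620)
V = 16950 (V = 17040 - 90 = 16950)
1/(V + l) = 1/(16950 - 28620) = 1/(-11670) = -1/11670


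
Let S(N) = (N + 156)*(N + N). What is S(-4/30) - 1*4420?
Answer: -1003852/225 ≈ -4461.6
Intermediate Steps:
S(N) = 2*N*(156 + N) (S(N) = (156 + N)*(2*N) = 2*N*(156 + N))
S(-4/30) - 1*4420 = 2*(-4/30)*(156 - 4/30) - 1*4420 = 2*(-4*1/30)*(156 - 4*1/30) - 4420 = 2*(-2/15)*(156 - 2/15) - 4420 = 2*(-2/15)*(2338/15) - 4420 = -9352/225 - 4420 = -1003852/225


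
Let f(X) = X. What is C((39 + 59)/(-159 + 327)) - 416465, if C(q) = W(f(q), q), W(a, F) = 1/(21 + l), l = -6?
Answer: -6246974/15 ≈ -4.1647e+5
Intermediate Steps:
W(a, F) = 1/15 (W(a, F) = 1/(21 - 6) = 1/15)
C(q) = 1/15
C((39 + 59)/(-159 + 327)) - 416465 = 1/15 - 416465 = -6246974/15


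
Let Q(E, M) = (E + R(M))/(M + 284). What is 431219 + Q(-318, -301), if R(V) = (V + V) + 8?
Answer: 7331635/17 ≈ 4.3127e+5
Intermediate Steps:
R(V) = 8 + 2*V (R(V) = 2*V + 8 = 8 + 2*V)
Q(E, M) = (8 + E + 2*M)/(284 + M) (Q(E, M) = (E + (8 + 2*M))/(M + 284) = (8 + E + 2*M)/(284 + M))
431219 + Q(-318, -301) = 431219 + (8 - 318 + 2*(-301))/(284 - 301) = 431219 + (8 - 318 - 602)/(-17) = 431219 - 1/17*(-912) = 431219 + 912/17 = 7331635/17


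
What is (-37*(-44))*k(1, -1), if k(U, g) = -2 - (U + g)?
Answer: -3256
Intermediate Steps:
k(U, g) = -2 - U - g (k(U, g) = -2 + (-U - g) = -2 - U - g)
(-37*(-44))*k(1, -1) = (-37*(-44))*(-2 - 1*1 - 1*(-1)) = 1628*(-2 - 1 + 1) = 1628*(-2) = -3256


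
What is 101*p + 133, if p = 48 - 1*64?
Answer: -1483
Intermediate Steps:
p = -16 (p = 48 - 64 = -16)
101*p + 133 = 101*(-16) + 133 = -1616 + 133 = -1483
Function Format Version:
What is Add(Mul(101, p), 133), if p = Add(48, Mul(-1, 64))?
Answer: -1483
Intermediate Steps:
p = -16 (p = Add(48, -64) = -16)
Add(Mul(101, p), 133) = Add(Mul(101, -16), 133) = Add(-1616, 133) = -1483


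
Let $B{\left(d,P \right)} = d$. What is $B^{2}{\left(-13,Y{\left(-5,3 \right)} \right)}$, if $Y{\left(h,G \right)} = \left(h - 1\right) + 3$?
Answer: $169$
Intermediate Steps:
$Y{\left(h,G \right)} = 2 + h$ ($Y{\left(h,G \right)} = \left(-1 + h\right) + 3 = 2 + h$)
$B^{2}{\left(-13,Y{\left(-5,3 \right)} \right)} = \left(-13\right)^{2} = 169$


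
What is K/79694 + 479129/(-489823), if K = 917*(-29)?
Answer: -51209569565/39035954162 ≈ -1.3119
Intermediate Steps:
K = -26593
K/79694 + 479129/(-489823) = -26593/79694 + 479129/(-489823) = -26593*1/79694 + 479129*(-1/489823) = -26593/79694 - 479129/489823 = -51209569565/39035954162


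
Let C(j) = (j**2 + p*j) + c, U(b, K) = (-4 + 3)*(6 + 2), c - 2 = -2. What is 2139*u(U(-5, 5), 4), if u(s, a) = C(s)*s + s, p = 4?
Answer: -564696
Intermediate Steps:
c = 0 (c = 2 - 2 = 0)
U(b, K) = -8 (U(b, K) = -1*8 = -8)
C(j) = j**2 + 4*j (C(j) = (j**2 + 4*j) + 0 = j**2 + 4*j)
u(s, a) = s + s**2*(4 + s) (u(s, a) = (s*(4 + s))*s + s = s**2*(4 + s) + s = s + s**2*(4 + s))
2139*u(U(-5, 5), 4) = 2139*(-8*(1 + (-8)**2 + 4*(-8))) = 2139*(-8*(1 + 64 - 32)) = 2139*(-8*33) = 2139*(-264) = -564696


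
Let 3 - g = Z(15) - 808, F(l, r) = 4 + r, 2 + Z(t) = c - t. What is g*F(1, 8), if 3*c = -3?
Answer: 9948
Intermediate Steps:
c = -1 (c = (⅓)*(-3) = -1)
Z(t) = -3 - t (Z(t) = -2 + (-1 - t) = -3 - t)
g = 829 (g = 3 - ((-3 - 1*15) - 808) = 3 - ((-3 - 15) - 808) = 3 - (-18 - 808) = 3 - 1*(-826) = 3 + 826 = 829)
g*F(1, 8) = 829*(4 + 8) = 829*12 = 9948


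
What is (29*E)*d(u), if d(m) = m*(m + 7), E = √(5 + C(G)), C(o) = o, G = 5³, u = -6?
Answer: -174*√130 ≈ -1983.9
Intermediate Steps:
G = 125
E = √130 (E = √(5 + 125) = √130 ≈ 11.402)
d(m) = m*(7 + m)
(29*E)*d(u) = (29*√130)*(-6*(7 - 6)) = (29*√130)*(-6*1) = (29*√130)*(-6) = -174*√130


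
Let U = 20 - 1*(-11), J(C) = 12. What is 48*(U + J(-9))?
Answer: 2064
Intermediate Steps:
U = 31 (U = 20 + 11 = 31)
48*(U + J(-9)) = 48*(31 + 12) = 48*43 = 2064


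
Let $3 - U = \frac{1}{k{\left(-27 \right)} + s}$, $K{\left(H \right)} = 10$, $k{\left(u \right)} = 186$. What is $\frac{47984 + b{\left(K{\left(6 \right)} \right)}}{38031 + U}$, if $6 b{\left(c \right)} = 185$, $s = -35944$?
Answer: $\frac{5150743231}{4080059319} \approx 1.2624$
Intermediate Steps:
$b{\left(c \right)} = \frac{185}{6}$ ($b{\left(c \right)} = \frac{1}{6} \cdot 185 = \frac{185}{6}$)
$U = \frac{107275}{35758}$ ($U = 3 - \frac{1}{186 - 35944} = 3 - \frac{1}{-35758} = 3 - - \frac{1}{35758} = 3 + \frac{1}{35758} = \frac{107275}{35758} \approx 3.0$)
$\frac{47984 + b{\left(K{\left(6 \right)} \right)}}{38031 + U} = \frac{47984 + \frac{185}{6}}{38031 + \frac{107275}{35758}} = \frac{288089}{6 \cdot \frac{1360019773}{35758}} = \frac{288089}{6} \cdot \frac{35758}{1360019773} = \frac{5150743231}{4080059319}$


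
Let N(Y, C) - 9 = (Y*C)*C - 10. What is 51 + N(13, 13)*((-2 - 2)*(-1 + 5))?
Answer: -35085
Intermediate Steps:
N(Y, C) = -1 + Y*C² (N(Y, C) = 9 + ((Y*C)*C - 10) = 9 + ((C*Y)*C - 10) = 9 + (Y*C² - 10) = 9 + (-10 + Y*C²) = -1 + Y*C²)
51 + N(13, 13)*((-2 - 2)*(-1 + 5)) = 51 + (-1 + 13*13²)*((-2 - 2)*(-1 + 5)) = 51 + (-1 + 13*169)*(-4*4) = 51 + (-1 + 2197)*(-16) = 51 + 2196*(-16) = 51 - 35136 = -35085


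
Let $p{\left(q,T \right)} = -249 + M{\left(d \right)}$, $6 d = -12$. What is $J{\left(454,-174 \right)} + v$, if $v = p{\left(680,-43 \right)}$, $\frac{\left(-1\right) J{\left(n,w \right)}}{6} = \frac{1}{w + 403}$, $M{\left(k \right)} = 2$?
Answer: $- \frac{56569}{229} \approx -247.03$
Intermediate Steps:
$d = -2$ ($d = \frac{1}{6} \left(-12\right) = -2$)
$J{\left(n,w \right)} = - \frac{6}{403 + w}$ ($J{\left(n,w \right)} = - \frac{6}{w + 403} = - \frac{6}{403 + w}$)
$p{\left(q,T \right)} = -247$ ($p{\left(q,T \right)} = -249 + 2 = -247$)
$v = -247$
$J{\left(454,-174 \right)} + v = - \frac{6}{403 - 174} - 247 = - \frac{6}{229} - 247 = - \frac{56569}{229}$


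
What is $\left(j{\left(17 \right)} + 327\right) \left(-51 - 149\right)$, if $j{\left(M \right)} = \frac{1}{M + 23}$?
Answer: $-65405$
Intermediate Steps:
$j{\left(M \right)} = \frac{1}{23 + M}$
$\left(j{\left(17 \right)} + 327\right) \left(-51 - 149\right) = \left(\frac{1}{23 + 17} + 327\right) \left(-51 - 149\right) = \left(\frac{1}{40} + 327\right) \left(-200\right) = \frac{13081}{40} \left(-200\right) = -65405$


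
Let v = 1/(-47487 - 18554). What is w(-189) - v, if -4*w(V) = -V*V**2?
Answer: -445860556025/264164 ≈ -1.6878e+6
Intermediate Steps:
v = -1/66041 (v = 1/(-66041) = -1/66041 ≈ -1.5142e-5)
w(V) = V**3/4 (w(V) = -(-1)*V*V**2/4 = -(-1)*V**3/4 = V**3/4)
w(-189) - v = (1/4)*(-189)**3 - 1*(-1/66041) = (1/4)*(-6751269) + 1/66041 = -6751269/4 + 1/66041 = -445860556025/264164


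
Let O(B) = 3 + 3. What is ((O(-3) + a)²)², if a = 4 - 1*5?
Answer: 625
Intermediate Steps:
O(B) = 6
a = -1 (a = 4 - 5 = -1)
((O(-3) + a)²)² = ((6 - 1)²)² = (5²)² = 25² = 625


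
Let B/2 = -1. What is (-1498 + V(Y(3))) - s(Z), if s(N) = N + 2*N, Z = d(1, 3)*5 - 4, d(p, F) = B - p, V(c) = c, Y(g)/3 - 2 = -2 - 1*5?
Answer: -1456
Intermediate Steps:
Y(g) = -15 (Y(g) = 6 + 3*(-2 - 1*5) = 6 + 3*(-2 - 5) = 6 + 3*(-7) = 6 - 21 = -15)
B = -2 (B = 2*(-1) = -2)
d(p, F) = -2 - p
Z = -19 (Z = (-2 - 1*1)*5 - 4 = (-2 - 1)*5 - 4 = -3*5 - 4 = -15 - 4 = -19)
s(N) = 3*N
(-1498 + V(Y(3))) - s(Z) = (-1498 - 15) - 3*(-19) = -1513 - 1*(-57) = -1513 + 57 = -1456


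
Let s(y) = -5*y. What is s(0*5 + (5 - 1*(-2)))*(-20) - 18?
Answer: 682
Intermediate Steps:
s(0*5 + (5 - 1*(-2)))*(-20) - 18 = -5*(0*5 + (5 - 1*(-2)))*(-20) - 18 = -5*(0 + (5 + 2))*(-20) - 18 = -5*(0 + 7)*(-20) - 18 = -5*7*(-20) - 18 = -35*(-20) - 18 = 700 - 18 = 682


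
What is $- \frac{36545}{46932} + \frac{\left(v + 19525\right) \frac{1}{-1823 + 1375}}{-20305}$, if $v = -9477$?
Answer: $- \frac{5186955251}{6670679820} \approx -0.77758$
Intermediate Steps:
$- \frac{36545}{46932} + \frac{\left(v + 19525\right) \frac{1}{-1823 + 1375}}{-20305} = - \frac{36545}{46932} + \frac{\left(-9477 + 19525\right) \frac{1}{-1823 + 1375}}{-20305} = \left(-36545\right) \frac{1}{46932} + \frac{10048}{-448} \left(- \frac{1}{20305}\right) = - \frac{36545}{46932} + 10048 \left(- \frac{1}{448}\right) \left(- \frac{1}{20305}\right) = - \frac{36545}{46932} - - \frac{157}{142135} = - \frac{36545}{46932} + \frac{157}{142135} = - \frac{5186955251}{6670679820}$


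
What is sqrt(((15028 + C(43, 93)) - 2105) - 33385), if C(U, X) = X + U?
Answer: I*sqrt(20326) ≈ 142.57*I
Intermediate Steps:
C(U, X) = U + X
sqrt(((15028 + C(43, 93)) - 2105) - 33385) = sqrt(((15028 + (43 + 93)) - 2105) - 33385) = sqrt(((15028 + 136) - 2105) - 33385) = sqrt((15164 - 2105) - 33385) = sqrt(13059 - 33385) = sqrt(-20326) = I*sqrt(20326)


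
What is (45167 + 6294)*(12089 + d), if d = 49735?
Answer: 3181524864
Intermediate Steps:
(45167 + 6294)*(12089 + d) = (45167 + 6294)*(12089 + 49735) = 51461*61824 = 3181524864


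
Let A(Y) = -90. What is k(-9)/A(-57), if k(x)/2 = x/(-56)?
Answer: -1/280 ≈ -0.0035714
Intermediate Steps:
k(x) = -x/28 (k(x) = 2*(x/(-56)) = 2*(x*(-1/56)) = 2*(-x/56) = -x/28)
k(-9)/A(-57) = -1/28*(-9)/(-90) = (9/28)*(-1/90) = -1/280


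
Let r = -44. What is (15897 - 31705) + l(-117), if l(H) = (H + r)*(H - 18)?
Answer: 5927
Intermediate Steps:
l(H) = (-44 + H)*(-18 + H) (l(H) = (H - 44)*(H - 18) = (-44 + H)*(-18 + H))
(15897 - 31705) + l(-117) = (15897 - 31705) + (792 + (-117)² - 62*(-117)) = -15808 + (792 + 13689 + 7254) = -15808 + 21735 = 5927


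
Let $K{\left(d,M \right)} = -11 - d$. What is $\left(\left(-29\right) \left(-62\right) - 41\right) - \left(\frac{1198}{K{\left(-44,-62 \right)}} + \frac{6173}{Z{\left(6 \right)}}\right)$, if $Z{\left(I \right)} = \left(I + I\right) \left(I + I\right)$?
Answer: $\frac{2657681}{1584} \approx 1677.8$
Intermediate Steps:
$Z{\left(I \right)} = 4 I^{2}$ ($Z{\left(I \right)} = 2 I 2 I = 4 I^{2}$)
$\left(\left(-29\right) \left(-62\right) - 41\right) - \left(\frac{1198}{K{\left(-44,-62 \right)}} + \frac{6173}{Z{\left(6 \right)}}\right) = \left(\left(-29\right) \left(-62\right) - 41\right) - \left(\frac{6173}{144} + \frac{1198}{-11 - -44}\right) = \left(1798 - 41\right) - \left(\frac{6173}{144} + \frac{1198}{-11 + 44}\right) = 1757 - \left(\frac{1198}{33} + \frac{6173}{144}\right) = 1757 - \frac{125407}{1584} = \frac{2657681}{1584}$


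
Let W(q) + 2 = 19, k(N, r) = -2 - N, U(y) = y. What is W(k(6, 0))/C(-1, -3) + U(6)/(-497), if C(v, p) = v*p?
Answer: 8431/1491 ≈ 5.6546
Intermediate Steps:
C(v, p) = p*v
W(q) = 17 (W(q) = -2 + 19 = 17)
W(k(6, 0))/C(-1, -3) + U(6)/(-497) = 17/((-3*(-1))) + 6/(-497) = 17/3 + 6*(-1/497) = 17*(1/3) - 6/497 = 17/3 - 6/497 = 8431/1491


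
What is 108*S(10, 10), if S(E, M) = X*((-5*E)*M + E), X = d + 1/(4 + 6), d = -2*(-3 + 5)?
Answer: 206388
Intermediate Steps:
d = -4 (d = -2*2 = -4)
X = -39/10 (X = -4 + 1/(4 + 6) = -4 + 1/10 = -4 + ⅒ = -39/10 ≈ -3.9000)
S(E, M) = -39*E/10 + 39*E*M/2 (S(E, M) = -39*((-5*E)*M + E)/10 = -39*(-5*E*M + E)/10 = -39*(E - 5*E*M)/10 = -39*E/10 + 39*E*M/2)
108*S(10, 10) = 108*((39/10)*10*(-1 + 5*10)) = 108*((39/10)*10*(-1 + 50)) = 108*((39/10)*10*49) = 108*1911 = 206388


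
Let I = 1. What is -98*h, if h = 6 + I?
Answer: -686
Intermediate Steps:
h = 7 (h = 6 + 1 = 7)
-98*h = -98*7 = -686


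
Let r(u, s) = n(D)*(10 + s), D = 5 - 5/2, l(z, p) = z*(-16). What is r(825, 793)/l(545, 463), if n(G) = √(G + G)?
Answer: -803*√5/8720 ≈ -0.20591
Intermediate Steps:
l(z, p) = -16*z
D = 5/2 (D = 5 - 5/2 = 5/2 ≈ 2.5000)
n(G) = √2*√G (n(G) = √(2*G) = √2*√G)
r(u, s) = √5*(10 + s) (r(u, s) = (√2*√(5/2))*(10 + s) = (√2*(√10/2))*(10 + s) = √5*(10 + s))
r(825, 793)/l(545, 463) = (√5*(10 + 793))/((-16*545)) = (√5*803)/(-8720) = (803*√5)*(-1/8720) = -803*√5/8720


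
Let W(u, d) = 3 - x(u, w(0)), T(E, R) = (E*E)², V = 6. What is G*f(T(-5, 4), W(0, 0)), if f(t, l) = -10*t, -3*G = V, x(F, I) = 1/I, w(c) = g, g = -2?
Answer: 12500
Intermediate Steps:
w(c) = -2
G = -2 (G = -⅓*6 = -2)
T(E, R) = E⁴ (T(E, R) = (E²)² = E⁴)
W(u, d) = 7/2 (W(u, d) = 3 - 1/(-2) = 3 - 1*(-½) = 3 + ½ = 7/2)
G*f(T(-5, 4), W(0, 0)) = -(-20)*(-5)⁴ = -(-20)*625 = -2*(-6250) = 12500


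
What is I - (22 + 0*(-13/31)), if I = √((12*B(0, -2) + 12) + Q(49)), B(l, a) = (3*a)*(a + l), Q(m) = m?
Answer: -22 + √205 ≈ -7.6822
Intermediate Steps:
B(l, a) = 3*a*(a + l)
I = √205 (I = √((12*(3*(-2)*(-2 + 0)) + 12) + 49) = √((12*(3*(-2)*(-2)) + 12) + 49) = √((12*12 + 12) + 49) = √((144 + 12) + 49) = √(156 + 49) = √205 ≈ 14.318)
I - (22 + 0*(-13/31)) = √205 - (22 + 0*(-13/31)) = √205 - (22 + 0) = √205 - 1*22 = √205 - 22 = -22 + √205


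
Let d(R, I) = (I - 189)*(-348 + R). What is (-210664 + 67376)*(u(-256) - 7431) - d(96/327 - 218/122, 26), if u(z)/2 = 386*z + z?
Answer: 195855428283097/6649 ≈ 2.9456e+10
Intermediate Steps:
u(z) = 774*z (u(z) = 2*(386*z + z) = 2*(387*z) = 774*z)
d(R, I) = (-348 + R)*(-189 + I) (d(R, I) = (-189 + I)*(-348 + R) = (-348 + R)*(-189 + I))
(-210664 + 67376)*(u(-256) - 7431) - d(96/327 - 218/122, 26) = (-210664 + 67376)*(774*(-256) - 7431) - (65772 - 348*26 - 189*(96/327 - 218/122) + 26*(96/327 - 218/122)) = -143288*(-198144 - 7431) - (65772 - 9048 - 189*(96*(1/327) - 218*1/122) + 26*(96*(1/327) - 218*1/122)) = -143288*(-205575) - (65772 - 9048 - 189*(32/109 - 109/61) + 26*(32/109 - 109/61)) = 29456430600 - (65772 - 9048 - 189*(-9929/6649) + 26*(-9929/6649)) = 29456430600 - (65772 - 9048 + 1876581/6649 - 258154/6649) = 29456430600 - 1*378776303/6649 = 29456430600 - 378776303/6649 = 195855428283097/6649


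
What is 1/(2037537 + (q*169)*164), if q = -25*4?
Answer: -1/734063 ≈ -1.3623e-6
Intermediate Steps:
q = -100
1/(2037537 + (q*169)*164) = 1/(2037537 - 100*169*164) = 1/(2037537 - 16900*164) = 1/(2037537 - 2771600) = 1/(-734063) = -1/734063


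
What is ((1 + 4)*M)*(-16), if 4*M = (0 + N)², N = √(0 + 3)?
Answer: -60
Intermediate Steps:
N = √3 ≈ 1.7320
M = ¾ (M = (0 + √3)²/4 = (√3)²/4 = (¼)*3 = ¾ ≈ 0.75000)
((1 + 4)*M)*(-16) = ((1 + 4)*(¾))*(-16) = (5*(¾))*(-16) = (15/4)*(-16) = -60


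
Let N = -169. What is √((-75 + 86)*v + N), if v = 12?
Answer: I*√37 ≈ 6.0828*I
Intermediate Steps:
√((-75 + 86)*v + N) = √((-75 + 86)*12 - 169) = √(11*12 - 169) = √(132 - 169) = √(-37) = I*√37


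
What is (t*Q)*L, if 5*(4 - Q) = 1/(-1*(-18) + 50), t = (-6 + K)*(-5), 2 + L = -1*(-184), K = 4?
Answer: 123669/17 ≈ 7274.6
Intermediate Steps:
L = 182 (L = -2 - 1*(-184) = -2 + 184 = 182)
t = 10 (t = (-6 + 4)*(-5) = -2*(-5) = 10)
Q = 1359/340 (Q = 4 - 1/(5*(-1*(-18) + 50)) = 4 - 1/(5*(18 + 50)) = 4 - ⅕/68 = 4 - ⅕*1/68 = 4 - 1/340 = 1359/340 ≈ 3.9971)
(t*Q)*L = (10*(1359/340))*182 = (1359/34)*182 = 123669/17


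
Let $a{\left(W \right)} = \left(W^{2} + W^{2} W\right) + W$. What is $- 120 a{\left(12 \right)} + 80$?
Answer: $-226000$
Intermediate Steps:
$a{\left(W \right)} = W + W^{2} + W^{3}$ ($a{\left(W \right)} = \left(W^{2} + W^{3}\right) + W = W + W^{2} + W^{3}$)
$- 120 a{\left(12 \right)} + 80 = - 120 \cdot 12 \left(1 + 12 + 12^{2}\right) + 80 = - 120 \cdot 12 \left(1 + 12 + 144\right) + 80 = - 120 \cdot 12 \cdot 157 + 80 = \left(-120\right) 1884 + 80 = -226080 + 80 = -226000$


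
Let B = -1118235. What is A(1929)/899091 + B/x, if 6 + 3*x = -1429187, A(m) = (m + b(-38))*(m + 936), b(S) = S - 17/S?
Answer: 136305711692255/16276344471798 ≈ 8.3745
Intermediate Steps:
A(m) = (936 + m)*(-1427/38 + m) (A(m) = (m + (-38 - 17/(-38)))*(m + 936) = (m + (-38 - 17*(-1/38)))*(936 + m) = (m + (-38 + 17/38))*(936 + m) = (m - 1427/38)*(936 + m) = (-1427/38 + m)*(936 + m) = (936 + m)*(-1427/38 + m))
x = -1429193/3 (x = -2 + (⅓)*(-1429187) = -2 - 1429187/3 = -1429193/3 ≈ -4.7640e+5)
A(1929)/899091 + B/x = (-667836/19 + 1929² + (34141/38)*1929)/899091 - 1118235/(-1429193/3) = (-667836/19 + 3721041 + 65857989/38)*(1/899091) - 1118235*(-3/1429193) = (205921875/38)*(1/899091) + 3354705/1429193 = 68640625/11388486 + 3354705/1429193 = 136305711692255/16276344471798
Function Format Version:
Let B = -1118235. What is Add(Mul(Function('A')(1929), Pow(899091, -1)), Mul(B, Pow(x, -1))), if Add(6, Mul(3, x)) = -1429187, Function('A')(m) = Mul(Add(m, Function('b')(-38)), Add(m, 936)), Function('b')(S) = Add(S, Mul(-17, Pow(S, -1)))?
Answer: Rational(136305711692255, 16276344471798) ≈ 8.3745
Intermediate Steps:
Function('A')(m) = Mul(Add(936, m), Add(Rational(-1427, 38), m)) (Function('A')(m) = Mul(Add(m, Add(-38, Mul(-17, Pow(-38, -1)))), Add(m, 936)) = Mul(Add(m, Add(-38, Mul(-17, Rational(-1, 38)))), Add(936, m)) = Mul(Add(m, Add(-38, Rational(17, 38))), Add(936, m)) = Mul(Add(m, Rational(-1427, 38)), Add(936, m)) = Mul(Add(Rational(-1427, 38), m), Add(936, m)) = Mul(Add(936, m), Add(Rational(-1427, 38), m)))
x = Rational(-1429193, 3) (x = Add(-2, Mul(Rational(1, 3), -1429187)) = Add(-2, Rational(-1429187, 3)) = Rational(-1429193, 3) ≈ -4.7640e+5)
Add(Mul(Function('A')(1929), Pow(899091, -1)), Mul(B, Pow(x, -1))) = Add(Mul(Add(Rational(-667836, 19), Pow(1929, 2), Mul(Rational(34141, 38), 1929)), Pow(899091, -1)), Mul(-1118235, Pow(Rational(-1429193, 3), -1))) = Add(Mul(Add(Rational(-667836, 19), 3721041, Rational(65857989, 38)), Rational(1, 899091)), Mul(-1118235, Rational(-3, 1429193))) = Add(Mul(Rational(205921875, 38), Rational(1, 899091)), Rational(3354705, 1429193)) = Add(Rational(68640625, 11388486), Rational(3354705, 1429193)) = Rational(136305711692255, 16276344471798)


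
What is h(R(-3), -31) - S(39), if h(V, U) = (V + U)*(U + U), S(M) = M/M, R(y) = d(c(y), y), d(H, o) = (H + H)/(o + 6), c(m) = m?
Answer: 2045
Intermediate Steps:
d(H, o) = 2*H/(6 + o) (d(H, o) = (2*H)/(6 + o) = 2*H/(6 + o))
R(y) = 2*y/(6 + y)
S(M) = 1
h(V, U) = 2*U*(U + V) (h(V, U) = (U + V)*(2*U) = 2*U*(U + V))
h(R(-3), -31) - S(39) = 2*(-31)*(-31 + 2*(-3)/(6 - 3)) - 1*1 = 2*(-31)*(-31 + 2*(-3)/3) - 1 = 2*(-31)*(-31 + 2*(-3)*(1/3)) - 1 = 2*(-31)*(-31 - 2) - 1 = 2*(-31)*(-33) - 1 = 2046 - 1 = 2045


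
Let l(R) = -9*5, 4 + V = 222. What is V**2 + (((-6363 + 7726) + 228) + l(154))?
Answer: 49070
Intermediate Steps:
V = 218 (V = -4 + 222 = 218)
l(R) = -45
V**2 + (((-6363 + 7726) + 228) + l(154)) = 218**2 + (((-6363 + 7726) + 228) - 45) = 47524 + ((1363 + 228) - 45) = 47524 + (1591 - 45) = 47524 + 1546 = 49070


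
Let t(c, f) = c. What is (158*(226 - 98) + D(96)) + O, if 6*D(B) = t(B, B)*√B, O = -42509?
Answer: -22285 + 64*√6 ≈ -22128.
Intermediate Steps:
D(B) = B^(3/2)/6 (D(B) = (B*√B)/6 = B^(3/2)/6)
(158*(226 - 98) + D(96)) + O = (158*(226 - 98) + 96^(3/2)/6) - 42509 = (158*128 + (384*√6)/6) - 42509 = (20224 + 64*√6) - 42509 = -22285 + 64*√6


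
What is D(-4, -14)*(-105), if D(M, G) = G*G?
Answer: -20580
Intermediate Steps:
D(M, G) = G**2
D(-4, -14)*(-105) = (-14)**2*(-105) = 196*(-105) = -20580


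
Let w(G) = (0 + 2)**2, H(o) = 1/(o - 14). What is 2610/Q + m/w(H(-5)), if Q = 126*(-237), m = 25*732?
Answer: 7589780/1659 ≈ 4574.9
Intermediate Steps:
m = 18300
H(o) = 1/(-14 + o)
Q = -29862
w(G) = 4 (w(G) = 2**2 = 4)
2610/Q + m/w(H(-5)) = 2610/(-29862) + 18300/4 = 2610*(-1/29862) + 18300*(1/4) = -145/1659 + 4575 = 7589780/1659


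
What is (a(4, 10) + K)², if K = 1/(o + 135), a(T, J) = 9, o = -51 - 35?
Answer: 195364/2401 ≈ 81.368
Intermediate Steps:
o = -86
K = 1/49 (K = 1/(-86 + 135) = 1/49 ≈ 0.020408)
(a(4, 10) + K)² = (9 + 1/49)² = (442/49)² = 195364/2401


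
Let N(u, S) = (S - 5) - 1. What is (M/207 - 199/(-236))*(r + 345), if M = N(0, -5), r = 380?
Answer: 27982825/48852 ≈ 572.81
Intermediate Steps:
N(u, S) = -6 + S (N(u, S) = (-5 + S) - 1 = -6 + S)
M = -11 (M = -6 - 5 = -11)
(M/207 - 199/(-236))*(r + 345) = (-11/207 - 199/(-236))*(380 + 345) = (-11*1/207 - 199*(-1/236))*725 = (-11/207 + 199/236)*725 = (38597/48852)*725 = 27982825/48852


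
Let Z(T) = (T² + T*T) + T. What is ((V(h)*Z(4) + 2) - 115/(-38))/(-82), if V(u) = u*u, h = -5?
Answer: -34391/3116 ≈ -11.037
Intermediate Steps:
Z(T) = T + 2*T² (Z(T) = (T² + T²) + T = 2*T² + T = T + 2*T²)
V(u) = u²
((V(h)*Z(4) + 2) - 115/(-38))/(-82) = (((-5)²*(4*(1 + 2*4)) + 2) - 115/(-38))/(-82) = -((25*(4*(1 + 8)) + 2) - 115*(-1/38))/82 = -((25*(4*9) + 2) + 115/38)/82 = -((25*36 + 2) + 115/38)/82 = -((900 + 2) + 115/38)/82 = -(902 + 115/38)/82 = -1/82*34391/38 = -34391/3116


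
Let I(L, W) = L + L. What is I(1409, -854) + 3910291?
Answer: 3913109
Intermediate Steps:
I(L, W) = 2*L
I(1409, -854) + 3910291 = 2*1409 + 3910291 = 2818 + 3910291 = 3913109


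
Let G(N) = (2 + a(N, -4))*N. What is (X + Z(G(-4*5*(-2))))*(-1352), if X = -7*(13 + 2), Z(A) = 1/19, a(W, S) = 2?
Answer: 2695888/19 ≈ 1.4189e+5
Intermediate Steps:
G(N) = 4*N (G(N) = (2 + 2)*N = 4*N)
Z(A) = 1/19
X = -105 (X = -7*15 = -105)
(X + Z(G(-4*5*(-2))))*(-1352) = (-105 + 1/19)*(-1352) = -1994/19*(-1352) = 2695888/19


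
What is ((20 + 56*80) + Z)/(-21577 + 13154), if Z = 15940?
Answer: -20440/8423 ≈ -2.4267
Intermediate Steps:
((20 + 56*80) + Z)/(-21577 + 13154) = ((20 + 56*80) + 15940)/(-21577 + 13154) = ((20 + 4480) + 15940)/(-8423) = (4500 + 15940)*(-1/8423) = 20440*(-1/8423) = -20440/8423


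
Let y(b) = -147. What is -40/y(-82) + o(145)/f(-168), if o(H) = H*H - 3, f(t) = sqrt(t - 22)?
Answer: 40/147 - 10511*I*sqrt(190)/95 ≈ 0.27211 - 1525.1*I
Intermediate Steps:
f(t) = sqrt(-22 + t)
o(H) = -3 + H**2 (o(H) = H**2 - 3 = -3 + H**2)
-40/y(-82) + o(145)/f(-168) = -40/(-147) + (-3 + 145**2)/(sqrt(-22 - 168)) = -40*(-1/147) + (-3 + 21025)/(sqrt(-190)) = 40/147 + 21022/((I*sqrt(190))) = 40/147 + 21022*(-I*sqrt(190)/190) = 40/147 - 10511*I*sqrt(190)/95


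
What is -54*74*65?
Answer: -259740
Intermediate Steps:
-54*74*65 = -3996*65 = -259740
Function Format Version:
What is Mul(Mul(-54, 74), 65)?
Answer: -259740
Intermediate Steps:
Mul(Mul(-54, 74), 65) = Mul(-3996, 65) = -259740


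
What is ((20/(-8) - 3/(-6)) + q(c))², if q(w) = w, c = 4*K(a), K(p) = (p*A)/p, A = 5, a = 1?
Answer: 324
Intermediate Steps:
K(p) = 5 (K(p) = (p*5)/p = (5*p)/p = 5)
c = 20 (c = 4*5 = 20)
((20/(-8) - 3/(-6)) + q(c))² = ((20/(-8) - 3/(-6)) + 20)² = ((20*(-⅛) - 3*(-⅙)) + 20)² = ((-5/2 + ½) + 20)² = (-2 + 20)² = 18² = 324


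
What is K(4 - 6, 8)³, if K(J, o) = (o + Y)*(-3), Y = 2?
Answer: -27000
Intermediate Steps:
K(J, o) = -6 - 3*o (K(J, o) = (o + 2)*(-3) = (2 + o)*(-3) = -6 - 3*o)
K(4 - 6, 8)³ = (-6 - 3*8)³ = (-6 - 24)³ = (-30)³ = -27000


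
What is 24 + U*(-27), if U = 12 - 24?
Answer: 348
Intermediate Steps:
U = -12
24 + U*(-27) = 24 - 12*(-27) = 24 + 324 = 348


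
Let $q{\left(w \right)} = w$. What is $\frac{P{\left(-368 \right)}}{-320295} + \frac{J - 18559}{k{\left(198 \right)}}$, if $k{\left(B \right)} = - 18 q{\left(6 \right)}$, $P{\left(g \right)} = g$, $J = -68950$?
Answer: $\frac{9342911633}{11530620} \approx 810.27$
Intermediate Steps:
$k{\left(B \right)} = -108$ ($k{\left(B \right)} = \left(-18\right) 6 = -108$)
$\frac{P{\left(-368 \right)}}{-320295} + \frac{J - 18559}{k{\left(198 \right)}} = - \frac{368}{-320295} + \frac{-68950 - 18559}{-108} = \left(-368\right) \left(- \frac{1}{320295}\right) - - \frac{87509}{108} = \frac{368}{320295} + \frac{87509}{108} = \frac{9342911633}{11530620}$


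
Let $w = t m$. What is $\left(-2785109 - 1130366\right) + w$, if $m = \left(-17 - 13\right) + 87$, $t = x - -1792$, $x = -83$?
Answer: $-3818062$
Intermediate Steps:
$t = 1709$ ($t = -83 - -1792 = -83 + 1792 = 1709$)
$m = 57$ ($m = -30 + 87 = 57$)
$w = 97413$ ($w = 1709 \cdot 57 = 97413$)
$\left(-2785109 - 1130366\right) + w = \left(-2785109 - 1130366\right) + 97413 = -3915475 + 97413 = -3818062$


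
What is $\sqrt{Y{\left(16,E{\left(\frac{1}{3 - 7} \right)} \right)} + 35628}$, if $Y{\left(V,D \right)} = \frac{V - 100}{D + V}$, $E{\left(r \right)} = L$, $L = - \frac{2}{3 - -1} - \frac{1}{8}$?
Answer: $\frac{2 \sqrt{14970371}}{41} \approx 188.74$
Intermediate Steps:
$L = - \frac{5}{8}$ ($L = - \frac{2}{3 + 1} - \frac{1}{8} = - \frac{2}{4} - \frac{1}{8} = \left(-2\right) \frac{1}{4} - \frac{1}{8} = - \frac{1}{2} - \frac{1}{8} = - \frac{5}{8} \approx -0.625$)
$E{\left(r \right)} = - \frac{5}{8}$
$Y{\left(V,D \right)} = \frac{-100 + V}{D + V}$
$\sqrt{Y{\left(16,E{\left(\frac{1}{3 - 7} \right)} \right)} + 35628} = \sqrt{\frac{-100 + 16}{- \frac{5}{8} + 16} + 35628} = \sqrt{\frac{1}{\frac{123}{8}} \left(-84\right) + 35628} = \sqrt{\frac{8}{123} \left(-84\right) + 35628} = \sqrt{- \frac{224}{41} + 35628} = \sqrt{\frac{1460524}{41}} = \frac{2 \sqrt{14970371}}{41}$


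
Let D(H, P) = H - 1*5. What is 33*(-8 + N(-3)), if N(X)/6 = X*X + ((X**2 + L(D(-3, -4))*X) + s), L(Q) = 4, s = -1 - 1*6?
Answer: -462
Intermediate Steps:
s = -7 (s = -1 - 6 = -7)
D(H, P) = -5 + H (D(H, P) = H - 5 = -5 + H)
N(X) = -42 + 12*X**2 + 24*X (N(X) = 6*(X*X + ((X**2 + 4*X) - 7)) = 6*(X**2 + (-7 + X**2 + 4*X)) = 6*(-7 + 2*X**2 + 4*X) = -42 + 12*X**2 + 24*X)
33*(-8 + N(-3)) = 33*(-8 + (-42 + 12*(-3)**2 + 24*(-3))) = 33*(-8 + (-42 + 12*9 - 72)) = 33*(-8 + (-42 + 108 - 72)) = 33*(-8 - 6) = 33*(-14) = -462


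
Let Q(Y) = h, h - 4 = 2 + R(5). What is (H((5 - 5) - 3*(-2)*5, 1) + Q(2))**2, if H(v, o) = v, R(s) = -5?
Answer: 961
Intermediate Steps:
h = 1 (h = 4 + (2 - 5) = 4 - 3 = 1)
Q(Y) = 1
(H((5 - 5) - 3*(-2)*5, 1) + Q(2))**2 = (((5 - 5) - 3*(-2)*5) + 1)**2 = ((0 + 6*5) + 1)**2 = ((0 + 30) + 1)**2 = (30 + 1)**2 = 31**2 = 961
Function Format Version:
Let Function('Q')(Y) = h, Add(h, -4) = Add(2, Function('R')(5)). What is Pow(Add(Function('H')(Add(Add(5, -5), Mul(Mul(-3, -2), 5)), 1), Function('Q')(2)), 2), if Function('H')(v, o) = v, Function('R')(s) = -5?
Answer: 961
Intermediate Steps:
h = 1 (h = Add(4, Add(2, -5)) = Add(4, -3) = 1)
Function('Q')(Y) = 1
Pow(Add(Function('H')(Add(Add(5, -5), Mul(Mul(-3, -2), 5)), 1), Function('Q')(2)), 2) = Pow(Add(Add(Add(5, -5), Mul(Mul(-3, -2), 5)), 1), 2) = Pow(Add(Add(0, Mul(6, 5)), 1), 2) = Pow(Add(Add(0, 30), 1), 2) = Pow(Add(30, 1), 2) = Pow(31, 2) = 961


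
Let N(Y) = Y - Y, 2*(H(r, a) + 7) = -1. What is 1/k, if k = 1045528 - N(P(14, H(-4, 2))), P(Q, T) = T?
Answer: 1/1045528 ≈ 9.5645e-7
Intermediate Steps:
H(r, a) = -15/2 (H(r, a) = -7 + (1/2)*(-1) = -7 - 1/2 = -15/2)
N(Y) = 0
k = 1045528 (k = 1045528 - 1*0 = 1045528 + 0 = 1045528)
1/k = 1/1045528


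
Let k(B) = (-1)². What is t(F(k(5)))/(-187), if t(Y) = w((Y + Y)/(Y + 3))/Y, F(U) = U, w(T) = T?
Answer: -1/374 ≈ -0.0026738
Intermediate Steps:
k(B) = 1
t(Y) = 2/(3 + Y) (t(Y) = ((Y + Y)/(Y + 3))/Y = ((2*Y)/(3 + Y))/Y = (2*Y/(3 + Y))/Y = 2/(3 + Y))
t(F(k(5)))/(-187) = (2/(3 + 1))/(-187) = (2/4)*(-1/187) = (2*(¼))*(-1/187) = (½)*(-1/187) = -1/374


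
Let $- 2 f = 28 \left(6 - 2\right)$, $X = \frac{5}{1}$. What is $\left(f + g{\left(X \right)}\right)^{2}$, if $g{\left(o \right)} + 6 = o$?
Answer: $3249$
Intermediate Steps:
$X = 5$ ($X = 5 \cdot 1 = 5$)
$g{\left(o \right)} = -6 + o$
$f = -56$ ($f = - \frac{28 \left(6 - 2\right)}{2} = - \frac{28 \cdot 4}{2} = \left(- \frac{1}{2}\right) 112 = -56$)
$\left(f + g{\left(X \right)}\right)^{2} = \left(-56 + \left(-6 + 5\right)\right)^{2} = \left(-56 - 1\right)^{2} = \left(-57\right)^{2} = 3249$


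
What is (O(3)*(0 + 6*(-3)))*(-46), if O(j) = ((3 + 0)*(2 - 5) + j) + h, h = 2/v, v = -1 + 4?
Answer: -4416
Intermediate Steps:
v = 3
h = ⅔ (h = 2/3 = 2*(⅓) = ⅔ ≈ 0.66667)
O(j) = -25/3 + j (O(j) = ((3 + 0)*(2 - 5) + j) + ⅔ = (3*(-3) + j) + ⅔ = (-9 + j) + ⅔ = -25/3 + j)
(O(3)*(0 + 6*(-3)))*(-46) = ((-25/3 + 3)*(0 + 6*(-3)))*(-46) = -16*(0 - 18)/3*(-46) = -16/3*(-18)*(-46) = 96*(-46) = -4416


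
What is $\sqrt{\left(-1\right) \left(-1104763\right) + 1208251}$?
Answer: $\sqrt{2313014} \approx 1520.9$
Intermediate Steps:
$\sqrt{\left(-1\right) \left(-1104763\right) + 1208251} = \sqrt{1104763 + 1208251} = \sqrt{2313014}$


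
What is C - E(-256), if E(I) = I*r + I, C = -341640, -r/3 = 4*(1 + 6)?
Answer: -362888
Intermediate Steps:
r = -84 (r = -12*(1 + 6) = -12*7 = -3*28 = -84)
E(I) = -83*I (E(I) = I*(-84) + I = -84*I + I = -83*I)
C - E(-256) = -341640 - (-83)*(-256) = -341640 - 1*21248 = -341640 - 21248 = -362888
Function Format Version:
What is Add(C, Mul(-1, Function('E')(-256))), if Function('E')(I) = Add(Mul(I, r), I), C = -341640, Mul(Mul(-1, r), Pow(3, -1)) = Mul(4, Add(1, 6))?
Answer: -362888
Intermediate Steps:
r = -84 (r = Mul(-3, Mul(4, Add(1, 6))) = Mul(-3, Mul(4, 7)) = Mul(-3, 28) = -84)
Function('E')(I) = Mul(-83, I) (Function('E')(I) = Add(Mul(I, -84), I) = Add(Mul(-84, I), I) = Mul(-83, I))
Add(C, Mul(-1, Function('E')(-256))) = Add(-341640, Mul(-1, Mul(-83, -256))) = Add(-341640, Mul(-1, 21248)) = Add(-341640, -21248) = -362888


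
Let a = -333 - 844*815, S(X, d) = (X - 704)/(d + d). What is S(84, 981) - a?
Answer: 675117023/981 ≈ 6.8819e+5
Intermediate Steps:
S(X, d) = (-704 + X)/(2*d) (S(X, d) = (-704 + X)/((2*d)) = (-704 + X)*(1/(2*d)) = (-704 + X)/(2*d))
a = -688193 (a = -333 - 687860 = -688193)
S(84, 981) - a = (½)*(-704 + 84)/981 - 1*(-688193) = (½)*(1/981)*(-620) + 688193 = -310/981 + 688193 = 675117023/981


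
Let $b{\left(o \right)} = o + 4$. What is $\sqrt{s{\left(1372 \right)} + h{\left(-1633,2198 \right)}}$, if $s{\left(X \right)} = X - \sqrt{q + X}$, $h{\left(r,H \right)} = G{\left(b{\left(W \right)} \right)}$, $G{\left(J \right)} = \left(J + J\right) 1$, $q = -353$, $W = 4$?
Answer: $\sqrt{1388 - \sqrt{1019}} \approx 36.825$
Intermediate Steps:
$b{\left(o \right)} = 4 + o$
$G{\left(J \right)} = 2 J$ ($G{\left(J \right)} = 2 J 1 = 2 J$)
$h{\left(r,H \right)} = 16$ ($h{\left(r,H \right)} = 2 \left(4 + 4\right) = 2 \cdot 8 = 16$)
$s{\left(X \right)} = X - \sqrt{-353 + X}$
$\sqrt{s{\left(1372 \right)} + h{\left(-1633,2198 \right)}} = \sqrt{\left(1372 - \sqrt{-353 + 1372}\right) + 16} = \sqrt{\left(1372 - \sqrt{1019}\right) + 16} = \sqrt{1388 - \sqrt{1019}}$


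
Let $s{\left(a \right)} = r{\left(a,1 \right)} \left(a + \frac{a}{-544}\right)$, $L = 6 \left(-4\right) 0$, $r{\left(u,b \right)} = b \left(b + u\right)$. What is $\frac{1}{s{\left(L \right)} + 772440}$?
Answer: $\frac{1}{772440} \approx 1.2946 \cdot 10^{-6}$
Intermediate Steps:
$L = 0$ ($L = \left(-24\right) 0 = 0$)
$s{\left(a \right)} = \frac{543 a \left(1 + a\right)}{544}$ ($s{\left(a \right)} = 1 \left(1 + a\right) \left(a + \frac{a}{-544}\right) = \left(1 + a\right) \left(a + a \left(- \frac{1}{544}\right)\right) = \left(1 + a\right) \left(a - \frac{a}{544}\right) = \left(1 + a\right) \frac{543 a}{544} = \frac{543 a \left(1 + a\right)}{544}$)
$\frac{1}{s{\left(L \right)} + 772440} = \frac{1}{\frac{543}{544} \cdot 0 \left(1 + 0\right) + 772440} = \frac{1}{\frac{543}{544} \cdot 0 \cdot 1 + 772440} = \frac{1}{0 + 772440} = \frac{1}{772440}$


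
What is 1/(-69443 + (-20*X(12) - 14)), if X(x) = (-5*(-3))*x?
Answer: -1/73057 ≈ -1.3688e-5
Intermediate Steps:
X(x) = 15*x
1/(-69443 + (-20*X(12) - 14)) = 1/(-69443 + (-300*12 - 14)) = 1/(-69443 + (-20*180 - 14)) = 1/(-69443 + (-3600 - 14)) = 1/(-69443 - 3614) = 1/(-73057) = -1/73057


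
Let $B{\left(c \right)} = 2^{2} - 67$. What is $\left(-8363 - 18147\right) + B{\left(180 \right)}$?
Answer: $-26573$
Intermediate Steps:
$B{\left(c \right)} = -63$ ($B{\left(c \right)} = 4 - 67 = -63$)
$\left(-8363 - 18147\right) + B{\left(180 \right)} = \left(-8363 - 18147\right) - 63 = -26510 - 63 = -26573$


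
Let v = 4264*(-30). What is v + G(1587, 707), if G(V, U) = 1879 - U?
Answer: -126748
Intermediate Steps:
v = -127920
v + G(1587, 707) = -127920 + (1879 - 1*707) = -127920 + (1879 - 707) = -127920 + 1172 = -126748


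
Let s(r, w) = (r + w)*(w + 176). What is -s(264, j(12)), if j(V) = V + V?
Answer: -57600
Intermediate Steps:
j(V) = 2*V
s(r, w) = (176 + w)*(r + w) (s(r, w) = (r + w)*(176 + w) = (176 + w)*(r + w))
-s(264, j(12)) = -((2*12)² + 176*264 + 176*(2*12) + 264*(2*12)) = -(24² + 46464 + 176*24 + 264*24) = -(576 + 46464 + 4224 + 6336) = -1*57600 = -57600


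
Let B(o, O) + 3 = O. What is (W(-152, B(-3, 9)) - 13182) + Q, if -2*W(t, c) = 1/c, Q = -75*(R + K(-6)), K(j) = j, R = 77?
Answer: -222085/12 ≈ -18507.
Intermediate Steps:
B(o, O) = -3 + O
Q = -5325 (Q = -75*(77 - 6) = -75*71 = -5325)
W(t, c) = -1/(2*c)
(W(-152, B(-3, 9)) - 13182) + Q = (-1/(2*(-3 + 9)) - 13182) - 5325 = (-½/6 - 13182) - 5325 = (-½*⅙ - 13182) - 5325 = (-1/12 - 13182) - 5325 = -158185/12 - 5325 = -222085/12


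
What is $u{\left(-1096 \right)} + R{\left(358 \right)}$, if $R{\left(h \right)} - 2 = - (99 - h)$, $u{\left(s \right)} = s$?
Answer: $-835$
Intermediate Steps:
$R{\left(h \right)} = -97 + h$ ($R{\left(h \right)} = 2 - \left(99 - h\right) = 2 + \left(-99 + h\right) = -97 + h$)
$u{\left(-1096 \right)} + R{\left(358 \right)} = -1096 + \left(-97 + 358\right) = -1096 + 261 = -835$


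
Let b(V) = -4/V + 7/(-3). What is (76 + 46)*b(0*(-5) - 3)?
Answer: -122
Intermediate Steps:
b(V) = -7/3 - 4/V (b(V) = -4/V + 7*(-⅓) = -4/V - 7/3 = -7/3 - 4/V)
(76 + 46)*b(0*(-5) - 3) = (76 + 46)*(-7/3 - 4/(0*(-5) - 3)) = 122*(-7/3 - 4/(0 - 3)) = 122*(-7/3 - 4/(-3)) = 122*(-7/3 - 4*(-⅓)) = 122*(-7/3 + 4/3) = 122*(-1) = -122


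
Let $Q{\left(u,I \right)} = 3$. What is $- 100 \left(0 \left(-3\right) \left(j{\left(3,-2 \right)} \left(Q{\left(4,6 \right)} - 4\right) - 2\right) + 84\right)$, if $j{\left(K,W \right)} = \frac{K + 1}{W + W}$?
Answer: $-8400$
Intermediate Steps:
$j{\left(K,W \right)} = \frac{1 + K}{2 W}$
$- 100 \left(0 \left(-3\right) \left(j{\left(3,-2 \right)} \left(Q{\left(4,6 \right)} - 4\right) - 2\right) + 84\right) = - 100 \left(0 \left(-3\right) \left(\frac{1 + 3}{2 \left(-2\right)} \left(3 - 4\right) - 2\right) + 84\right) = - 100 \left(0 \left(\frac{1}{2} \left(- \frac{1}{2}\right) 4 \left(-1\right) - 2\right) + 84\right) = - 100 \left(0 \left(\left(-1\right) \left(-1\right) - 2\right) + 84\right) = - 100 \left(0 \left(1 - 2\right) + 84\right) = - 100 \left(0 \left(-1\right) + 84\right) = - 100 \left(0 + 84\right) = \left(-100\right) 84 = -8400$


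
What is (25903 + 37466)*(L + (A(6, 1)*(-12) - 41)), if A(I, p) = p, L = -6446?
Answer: -411835131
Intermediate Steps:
(25903 + 37466)*(L + (A(6, 1)*(-12) - 41)) = (25903 + 37466)*(-6446 + (1*(-12) - 41)) = 63369*(-6446 + (-12 - 41)) = 63369*(-6446 - 53) = 63369*(-6499) = -411835131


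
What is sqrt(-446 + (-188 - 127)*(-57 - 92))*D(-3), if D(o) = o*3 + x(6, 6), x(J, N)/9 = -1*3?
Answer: -36*sqrt(46489) ≈ -7762.1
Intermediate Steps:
x(J, N) = -27 (x(J, N) = 9*(-1*3) = 9*(-3) = -27)
D(o) = -27 + 3*o (D(o) = o*3 - 27 = 3*o - 27 = -27 + 3*o)
sqrt(-446 + (-188 - 127)*(-57 - 92))*D(-3) = sqrt(-446 + (-188 - 127)*(-57 - 92))*(-27 + 3*(-3)) = sqrt(-446 - 315*(-149))*(-27 - 9) = sqrt(-446 + 46935)*(-36) = sqrt(46489)*(-36) = -36*sqrt(46489)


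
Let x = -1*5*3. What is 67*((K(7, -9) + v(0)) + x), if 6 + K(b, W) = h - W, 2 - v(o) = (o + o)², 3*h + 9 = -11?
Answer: -3350/3 ≈ -1116.7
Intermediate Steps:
h = -20/3 (h = -3 + (⅓)*(-11) = -3 - 11/3 = -20/3 ≈ -6.6667)
v(o) = 2 - 4*o² (v(o) = 2 - (o + o)² = 2 - (2*o)² = 2 - 4*o²)
x = -15 (x = -5*3 = -15)
K(b, W) = -38/3 - W (K(b, W) = -6 + (-20/3 - W) = -38/3 - W)
67*((K(7, -9) + v(0)) + x) = 67*(((-38/3 - 1*(-9)) + (2 - 4*0²)) - 15) = 67*(((-38/3 + 9) + (2 - 4*0)) - 15) = 67*((-11/3 + (2 + 0)) - 15) = 67*((-11/3 + 2) - 15) = 67*(-5/3 - 15) = 67*(-50/3) = -3350/3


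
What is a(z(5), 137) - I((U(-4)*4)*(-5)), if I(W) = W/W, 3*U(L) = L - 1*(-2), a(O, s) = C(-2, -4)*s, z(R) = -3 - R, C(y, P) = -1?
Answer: -138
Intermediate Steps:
a(O, s) = -s
U(L) = ⅔ + L/3 (U(L) = (L - 1*(-2))/3 = (L + 2)/3 = (2 + L)/3 = ⅔ + L/3)
I(W) = 1
a(z(5), 137) - I((U(-4)*4)*(-5)) = -1*137 - 1*1 = -137 - 1 = -138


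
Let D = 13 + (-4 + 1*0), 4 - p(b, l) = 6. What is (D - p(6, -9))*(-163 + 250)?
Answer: 957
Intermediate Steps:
p(b, l) = -2 (p(b, l) = 4 - 1*6 = 4 - 6 = -2)
D = 9 (D = 13 + (-4 + 0) = 13 - 4 = 9)
(D - p(6, -9))*(-163 + 250) = (9 - 1*(-2))*(-163 + 250) = (9 + 2)*87 = 11*87 = 957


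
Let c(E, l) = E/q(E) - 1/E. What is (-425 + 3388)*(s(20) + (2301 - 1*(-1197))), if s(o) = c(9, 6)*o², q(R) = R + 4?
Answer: 1293248758/117 ≈ 1.1053e+7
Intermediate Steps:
q(R) = 4 + R
c(E, l) = -1/E + E/(4 + E) (c(E, l) = E/(4 + E) - 1/E = -1/E + E/(4 + E))
s(o) = 68*o²/117 (s(o) = ((-4 + 9² - 1*9)/(9*(4 + 9)))*o² = ((⅑)*(-4 + 81 - 9)/13)*o² = ((⅑)*(1/13)*68)*o² = 68*o²/117)
(-425 + 3388)*(s(20) + (2301 - 1*(-1197))) = (-425 + 3388)*((68/117)*20² + (2301 - 1*(-1197))) = 2963*((68/117)*400 + (2301 + 1197)) = 2963*(27200/117 + 3498) = 2963*(436466/117) = 1293248758/117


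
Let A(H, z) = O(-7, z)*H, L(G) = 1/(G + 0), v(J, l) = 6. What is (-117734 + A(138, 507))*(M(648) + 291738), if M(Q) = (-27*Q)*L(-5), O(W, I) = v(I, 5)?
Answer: -172575000516/5 ≈ -3.4515e+10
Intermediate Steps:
O(W, I) = 6
L(G) = 1/G
A(H, z) = 6*H
M(Q) = 27*Q/5 (M(Q) = -27*Q/(-5) = -27*Q*(-1/5) = 27*Q/5)
(-117734 + A(138, 507))*(M(648) + 291738) = (-117734 + 6*138)*((27/5)*648 + 291738) = (-117734 + 828)*(17496/5 + 291738) = -116906*1476186/5 = -172575000516/5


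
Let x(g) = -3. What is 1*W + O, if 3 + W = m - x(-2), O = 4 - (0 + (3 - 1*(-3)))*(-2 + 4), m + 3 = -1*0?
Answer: -11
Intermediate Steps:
m = -3 (m = -3 - 1*0 = -3 + 0 = -3)
O = -8 (O = 4 - (0 + (3 + 3))*2 = 4 - (0 + 6)*2 = 4 - 6*2 = 4 - 1*12 = 4 - 12 = -8)
W = -3 (W = -3 + (-3 - 1*(-3)) = -3 + (-3 + 3) = -3 + 0 = -3)
1*W + O = 1*(-3) - 8 = -3 - 8 = -11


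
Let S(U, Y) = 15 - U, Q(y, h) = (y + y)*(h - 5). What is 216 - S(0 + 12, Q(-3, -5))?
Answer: 213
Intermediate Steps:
Q(y, h) = 2*y*(-5 + h) (Q(y, h) = (2*y)*(-5 + h) = 2*y*(-5 + h))
216 - S(0 + 12, Q(-3, -5)) = 216 - (15 - (0 + 12)) = 216 - (15 - 1*12) = 216 - (15 - 12) = 216 - 1*3 = 216 - 3 = 213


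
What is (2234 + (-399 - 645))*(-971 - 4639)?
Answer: -6675900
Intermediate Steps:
(2234 + (-399 - 645))*(-971 - 4639) = (2234 - 1044)*(-5610) = 1190*(-5610) = -6675900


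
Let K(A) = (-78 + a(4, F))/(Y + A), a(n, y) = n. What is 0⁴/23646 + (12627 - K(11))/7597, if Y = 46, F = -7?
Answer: 719813/433029 ≈ 1.6623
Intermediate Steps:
K(A) = -74/(46 + A) (K(A) = (-78 + 4)/(46 + A) = -74/(46 + A))
0⁴/23646 + (12627 - K(11))/7597 = 0⁴/23646 + (12627 - (-74)/(46 + 11))/7597 = 0*(1/23646) + (12627 - (-74)/57)*(1/7597) = 0 + (12627 - (-74)/57)*(1/7597) = 0 + (12627 - 1*(-74/57))*(1/7597) = 0 + (12627 + 74/57)*(1/7597) = 0 + (719813/57)*(1/7597) = 0 + 719813/433029 = 719813/433029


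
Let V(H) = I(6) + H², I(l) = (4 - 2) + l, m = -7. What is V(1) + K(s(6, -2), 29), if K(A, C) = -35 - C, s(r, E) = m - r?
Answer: -55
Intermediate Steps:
s(r, E) = -7 - r
I(l) = 2 + l
V(H) = 8 + H² (V(H) = (2 + 6) + H² = 8 + H²)
V(1) + K(s(6, -2), 29) = (8 + 1²) + (-35 - 1*29) = (8 + 1) + (-35 - 29) = 9 - 64 = -55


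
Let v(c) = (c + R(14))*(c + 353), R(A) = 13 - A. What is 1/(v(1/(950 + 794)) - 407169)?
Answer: -3041536/1239492219903 ≈ -2.4539e-6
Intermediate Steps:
v(c) = (-1 + c)*(353 + c) (v(c) = (c + (13 - 1*14))*(c + 353) = (c + (13 - 14))*(353 + c) = (c - 1)*(353 + c) = (-1 + c)*(353 + c))
1/(v(1/(950 + 794)) - 407169) = 1/((-353 + (1/(950 + 794))² + 352/(950 + 794)) - 407169) = 1/((-353 + (1/1744)² + 352/1744) - 407169) = 1/((-353 + (1/1744)² + 352*(1/1744)) - 407169) = 1/((-353 + 1/3041536 + 22/109) - 407169) = 1/(-1073048319/3041536 - 407169) = 1/(-1239492219903/3041536) = -3041536/1239492219903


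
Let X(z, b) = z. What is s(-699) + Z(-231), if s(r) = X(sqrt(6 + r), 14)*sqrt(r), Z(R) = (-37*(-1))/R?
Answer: -37/231 - 3*sqrt(53823) ≈ -696.15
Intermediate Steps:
Z(R) = 37/R
s(r) = sqrt(r)*sqrt(6 + r) (s(r) = sqrt(6 + r)*sqrt(r) = sqrt(r)*sqrt(6 + r))
s(-699) + Z(-231) = sqrt(-699)*sqrt(6 - 699) + 37/(-231) = (I*sqrt(699))*sqrt(-693) + 37*(-1/231) = (I*sqrt(699))*(3*I*sqrt(77)) - 37/231 = -3*sqrt(53823) - 37/231 = -37/231 - 3*sqrt(53823)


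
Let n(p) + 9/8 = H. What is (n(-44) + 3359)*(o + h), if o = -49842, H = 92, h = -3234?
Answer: -366211131/2 ≈ -1.8311e+8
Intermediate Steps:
n(p) = 727/8 (n(p) = -9/8 + 92 = 727/8)
(n(-44) + 3359)*(o + h) = (727/8 + 3359)*(-49842 - 3234) = (27599/8)*(-53076) = -366211131/2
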